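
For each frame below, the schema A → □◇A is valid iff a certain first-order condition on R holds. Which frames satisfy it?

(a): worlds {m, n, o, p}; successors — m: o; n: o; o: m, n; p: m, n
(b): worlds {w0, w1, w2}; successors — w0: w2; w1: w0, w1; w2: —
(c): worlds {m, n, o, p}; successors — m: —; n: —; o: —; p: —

(c)

The schema corresponds to symmetry: ∀x ∀y (Rxy → Ryx).
(a): fails — Rpm but not Rmp.
(b): fails — Rw0w2 but not Rw2w0.
(c): ✓.
Valid on: (c).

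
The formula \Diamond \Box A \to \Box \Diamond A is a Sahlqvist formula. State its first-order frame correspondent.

This is the .2 axiom.
Its frame correspondent is convergence — \forall x \forall y \forall z (Rxy \wedge Rxz \to \exists w (Ryw \wedge Rzw)).

convergence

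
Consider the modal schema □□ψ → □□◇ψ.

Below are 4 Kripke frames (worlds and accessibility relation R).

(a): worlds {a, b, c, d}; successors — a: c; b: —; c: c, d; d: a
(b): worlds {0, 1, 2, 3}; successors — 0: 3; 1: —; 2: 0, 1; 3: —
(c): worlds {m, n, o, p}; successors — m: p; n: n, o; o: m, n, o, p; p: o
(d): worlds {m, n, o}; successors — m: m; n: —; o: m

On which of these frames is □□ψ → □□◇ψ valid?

The schema corresponds to a generalized confluence (Geach) condition: ∀x ∀z (xR²z → ∃w (xR²w ∧ zRw)).
(a): fails — aR²d but no w with aR²w and dRw.
(b): fails — 2R²3 but no w with 2R²w and 3Rw.
(c): ✓.
(d): ✓.

(c), (d)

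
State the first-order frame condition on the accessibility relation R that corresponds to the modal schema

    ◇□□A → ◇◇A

This is a Sahlqvist (Geach-type) schema ◇^1□^2A → □^0◇^2A.
First-order correspondent: ∀x ∀y (xRy → ∃w (yR²w ∧ xR²w)).

∀x ∀y (xRy → ∃w (yR²w ∧ xR²w))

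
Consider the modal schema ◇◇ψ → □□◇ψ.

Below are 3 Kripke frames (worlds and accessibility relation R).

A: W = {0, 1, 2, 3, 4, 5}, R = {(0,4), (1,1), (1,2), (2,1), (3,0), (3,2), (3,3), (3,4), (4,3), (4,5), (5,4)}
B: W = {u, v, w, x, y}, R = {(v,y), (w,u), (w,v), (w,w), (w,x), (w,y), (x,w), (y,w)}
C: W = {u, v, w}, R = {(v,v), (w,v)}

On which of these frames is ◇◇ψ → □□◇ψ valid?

The schema corresponds to a generalized confluence (Geach) condition: ∀x ∀y ∀z ((xR²y ∧ xR²z) → ∃w (y = w ∧ zRw)).
A: fails — 0R²3, 0R²5 but no w with 3=w and 5Rw.
B: fails — wR²u, wR²u but no t with u=t and uRt.
C: satisfies the condition.
Valid on: C.

C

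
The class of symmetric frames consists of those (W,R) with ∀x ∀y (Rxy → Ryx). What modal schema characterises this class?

ψ → □◇ψ

A defining formula is ψ → □◇ψ (the B axiom).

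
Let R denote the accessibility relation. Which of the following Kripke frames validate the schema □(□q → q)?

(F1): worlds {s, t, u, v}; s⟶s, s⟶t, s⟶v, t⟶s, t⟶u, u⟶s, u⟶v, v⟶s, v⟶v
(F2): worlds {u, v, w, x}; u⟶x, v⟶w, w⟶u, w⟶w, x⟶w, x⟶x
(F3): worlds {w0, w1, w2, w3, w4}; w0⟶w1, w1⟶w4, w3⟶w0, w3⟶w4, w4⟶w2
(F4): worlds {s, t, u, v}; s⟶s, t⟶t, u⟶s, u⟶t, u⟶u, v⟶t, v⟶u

Frame correspondent (Sahlqvist): ∀x ∀y (Rxy → Ryy) — i.e. shift-reflexivity.
(F1): fails — Rtu but not Ruu.
(F2): fails — Rwu but not Ruu.
(F3): fails — Rw3w0 but not Rw0w0.
(F4): condition met.
Valid on: (F4).

(F4)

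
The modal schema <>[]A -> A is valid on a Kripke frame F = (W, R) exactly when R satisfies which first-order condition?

Equivalently (dual form): A → □◇A.
Suppose A→□◇A is valid. Take Rxy and set V(A)={x}. Then A at x, so □◇A at x, so ◇A at y, so some z with Ryz has A; z=x, i.e. Ryx.

symmetry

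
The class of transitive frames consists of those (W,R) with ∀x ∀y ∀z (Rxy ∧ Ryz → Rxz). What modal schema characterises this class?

□s → □□s

A defining formula is □s → □□s (the 4 axiom).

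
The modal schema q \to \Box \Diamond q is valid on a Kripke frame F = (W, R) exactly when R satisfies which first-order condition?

Suppose q→□◇q is valid. Take Rxy and set V(q)={x}. Then q at x, so □◇q at x, so ◇q at y, so some z with Ryz has q; z=x, i.e. Ryx.
Conversely, any frame satisfying \forall x \forall y (Rxy \to Ryx) validates the schema.
Frame condition: \forall x \forall y (Rxy \to Ryx).

Symmetry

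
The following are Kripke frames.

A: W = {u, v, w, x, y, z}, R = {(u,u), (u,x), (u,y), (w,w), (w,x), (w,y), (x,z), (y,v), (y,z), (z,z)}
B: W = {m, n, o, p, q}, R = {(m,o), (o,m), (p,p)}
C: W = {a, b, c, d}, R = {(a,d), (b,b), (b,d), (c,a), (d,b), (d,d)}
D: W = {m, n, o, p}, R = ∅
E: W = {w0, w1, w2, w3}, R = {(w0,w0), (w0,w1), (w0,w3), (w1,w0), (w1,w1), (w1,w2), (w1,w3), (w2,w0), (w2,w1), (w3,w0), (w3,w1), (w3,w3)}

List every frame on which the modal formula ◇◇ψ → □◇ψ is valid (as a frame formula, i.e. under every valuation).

B, C, D

This is the axiom for a generalized confluence (Geach) condition; its first-order frame correspondent is ∀x ∀y ∀z ((xR²y ∧ xRz) → ∃w (y = w ∧ zRw)).
A: fails — uR²u, uRx but no t with u=t and xRt.
B: ✓.
C: ✓.
D: ✓.
E: fails — w0R²w2, w0Rw0 but no w with w2=w and w0Rw.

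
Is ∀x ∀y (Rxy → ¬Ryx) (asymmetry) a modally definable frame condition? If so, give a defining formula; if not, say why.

No — not modally definable

If a class were modally definable it would be closed under surjective bounded morphisms (Goldblatt–Thomason).
The 4-cycle (worlds s,t,u,v with s→t→u→v→s) is asymmetric. Mapping every world to a single reflexive point • is a surjective bounded morphism, and the reflexive point is not asymmetric (R•• but asymmetry requires ¬R••).
Hence asymmetry is not modally definable.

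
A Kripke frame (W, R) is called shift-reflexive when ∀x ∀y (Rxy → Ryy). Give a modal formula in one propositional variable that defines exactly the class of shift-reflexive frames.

□(□ψ → ψ)

A defining formula is □(□ψ → ψ) (the T□ axiom).
Suppose □(□ψ→ψ) is valid. Take Rxy and set V(ψ)={w : Ryw}. Then at y, □ψ holds; since □(□ψ→ψ) at x, □ψ→ψ at y, so ψ at y, i.e. Ryy.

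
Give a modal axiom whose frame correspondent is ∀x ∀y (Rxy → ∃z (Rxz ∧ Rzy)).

The condition is density. The C4 schema □□s → □s defines it.
Suppose □□s→□s is valid. Take Rxy and set V(s)={w : xR²w}. Then □□s at x, so □s at x, so s at y, i.e. ∃z(Rxz∧Rzy).

□□s → □s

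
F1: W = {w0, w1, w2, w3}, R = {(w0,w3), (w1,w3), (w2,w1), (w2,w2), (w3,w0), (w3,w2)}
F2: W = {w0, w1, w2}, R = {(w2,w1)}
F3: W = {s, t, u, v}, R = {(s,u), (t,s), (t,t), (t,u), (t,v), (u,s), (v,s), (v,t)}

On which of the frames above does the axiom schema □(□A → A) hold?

Frame correspondent (Sahlqvist): ∀x ∀y (Rxy → Ryy) — i.e. shift-reflexivity.
F1: fails — Rw3w0 but not Rw0w0.
F2: fails — Rw2w1 but not Rw1w1.
F3: fails — Rtv but not Rvv.
Valid on no frame.

none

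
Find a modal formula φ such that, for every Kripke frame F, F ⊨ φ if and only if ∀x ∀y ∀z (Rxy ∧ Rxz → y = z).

This is partial functionality; the standard corresponding axiom is CD: ◇r → □r.
Suppose ◇r→□r is valid. Take Rxy, Rxz and set V(r)={y}. Then ◇r at x, so □r at x, so r at z, i.e. z=y.

◇r → □r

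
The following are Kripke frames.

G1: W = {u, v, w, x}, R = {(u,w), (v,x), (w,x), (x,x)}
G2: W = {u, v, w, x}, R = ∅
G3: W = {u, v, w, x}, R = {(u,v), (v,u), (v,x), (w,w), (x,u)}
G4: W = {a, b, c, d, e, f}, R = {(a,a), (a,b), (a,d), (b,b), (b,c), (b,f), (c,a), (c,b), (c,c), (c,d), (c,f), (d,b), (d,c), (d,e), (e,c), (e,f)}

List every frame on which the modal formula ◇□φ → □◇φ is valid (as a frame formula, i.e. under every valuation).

Frame correspondent (Sahlqvist): ∀x ∀y ∀z (Rxy ∧ Rxz → ∃w (Ryw ∧ Rzw)) — i.e. convergence.
G1: condition met.
G2: condition met.
G3: fails — Rvu and Rvx but u and x have no common successor.
G4: fails — Rbc and Rbf but c and f have no common successor.
Valid on: G1, G2.

G1, G2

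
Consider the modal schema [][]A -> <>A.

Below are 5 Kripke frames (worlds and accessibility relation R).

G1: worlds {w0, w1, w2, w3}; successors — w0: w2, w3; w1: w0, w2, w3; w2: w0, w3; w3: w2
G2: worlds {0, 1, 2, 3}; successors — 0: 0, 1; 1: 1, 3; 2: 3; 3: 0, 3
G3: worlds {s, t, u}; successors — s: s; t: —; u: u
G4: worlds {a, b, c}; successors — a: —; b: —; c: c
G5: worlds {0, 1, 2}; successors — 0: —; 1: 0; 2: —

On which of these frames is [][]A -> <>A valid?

The schema corresponds to a generalized confluence (Geach) condition: forall x exists w (x R^2 w & xRw).
G1: fails — at w3 but no w with w3R²w and w3Rw.
G2: holds.
G3: fails — at t but no w with tR²w and tRw.
G4: fails — at a but no w with aR²w and aRw.
G5: fails — at 0 but no w with 0R²w and 0Rw.

G2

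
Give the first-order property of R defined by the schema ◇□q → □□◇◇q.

This is a Sahlqvist (Geach-type) schema ◇^1□^1q → □^2◇^2q.
Minimal-valuation argument: fix x; take any y with xR^1y and any z with xR^2z. Set V(q) to the set of worlds R-reachable from y in exactly 1 step. Then □^1q holds at y, so the antecedent holds at x; validity forces ◇^2q at z, giving a w with zR^2w and yR^1w.
First-order correspondent: ∀x ∀y ∀z ((xRy ∧ xR²z) → ∃w (yRw ∧ zR²w)).

∀x ∀y ∀z ((xRy ∧ xR²z) → ∃w (yRw ∧ zR²w))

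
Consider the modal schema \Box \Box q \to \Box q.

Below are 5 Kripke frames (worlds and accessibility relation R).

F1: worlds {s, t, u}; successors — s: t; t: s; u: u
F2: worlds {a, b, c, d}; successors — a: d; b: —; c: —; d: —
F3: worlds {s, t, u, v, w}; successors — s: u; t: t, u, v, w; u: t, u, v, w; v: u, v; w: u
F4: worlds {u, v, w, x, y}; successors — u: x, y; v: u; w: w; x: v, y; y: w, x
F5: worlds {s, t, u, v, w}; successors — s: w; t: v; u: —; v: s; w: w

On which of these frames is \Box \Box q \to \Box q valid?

This is the axiom for density; its first-order frame correspondent is \forall x \forall y (Rxy \to \exists z (Rxz \wedge Rzy)).
F1: fails — Rts but no z with Rtz and Rzs.
F2: fails — Rad but no z with Raz and Rzd.
F3: satisfies the condition.
F4: fails — Ryx but no z with Ryz and Rzx.
F5: fails — Rvs but no z with Rvz and Rzs.

F3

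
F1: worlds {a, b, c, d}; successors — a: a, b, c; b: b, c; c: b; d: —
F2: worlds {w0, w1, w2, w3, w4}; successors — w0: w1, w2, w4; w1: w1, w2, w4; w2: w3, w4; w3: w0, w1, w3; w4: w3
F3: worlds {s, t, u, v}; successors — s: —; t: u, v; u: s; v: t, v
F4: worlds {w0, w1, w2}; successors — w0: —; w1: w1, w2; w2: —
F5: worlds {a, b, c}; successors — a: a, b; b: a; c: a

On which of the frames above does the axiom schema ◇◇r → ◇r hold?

The schema corresponds to transitivity: ∀x ∀y ∀z (Rxy ∧ Ryz → Rxz).
F1: fails — Rcb and Rbc but not Rcc.
F2: fails — Rw1w2 and Rw2w3 but not Rw1w3.
F3: fails — Rtv and Rvt but not Rtt.
F4: satisfies the condition.
F5: fails — Rca and Rab but not Rcb.
Valid on: F4.

F4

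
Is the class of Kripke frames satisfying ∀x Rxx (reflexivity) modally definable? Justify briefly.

Definable; □p → p defines it

This is a Sahlqvist condition; the T axiom □p → p defines it.
Suppose □p→p is valid. At any x set V(p)={w : Rxw}. Then □p holds at x, so p holds at x, i.e. Rxx.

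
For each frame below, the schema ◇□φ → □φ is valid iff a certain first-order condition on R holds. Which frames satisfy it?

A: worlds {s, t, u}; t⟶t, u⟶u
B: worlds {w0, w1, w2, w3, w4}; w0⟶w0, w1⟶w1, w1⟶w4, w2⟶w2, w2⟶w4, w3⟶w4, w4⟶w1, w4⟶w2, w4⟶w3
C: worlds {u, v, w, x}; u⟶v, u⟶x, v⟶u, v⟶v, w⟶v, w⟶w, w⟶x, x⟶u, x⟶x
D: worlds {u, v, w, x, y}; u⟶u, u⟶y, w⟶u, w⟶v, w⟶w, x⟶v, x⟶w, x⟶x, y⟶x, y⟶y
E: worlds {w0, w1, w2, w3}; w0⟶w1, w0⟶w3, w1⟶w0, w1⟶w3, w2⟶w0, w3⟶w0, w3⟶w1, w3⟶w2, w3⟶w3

The schema corresponds to the Euclidean property: ∀x ∀y ∀z (Rxy ∧ Rxz → Ryz).
A: ✓.
B: fails — Rw1w4 and Rw1w4 but not Rw4w4.
C: fails — Ruv and Rux but not Rvx.
D: fails — Ruy and Ruu but not Ryu.
E: fails — Rw0w1 and Rw0w1 but not Rw1w1.
Valid on: A.

A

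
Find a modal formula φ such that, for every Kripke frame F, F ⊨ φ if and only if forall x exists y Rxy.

□q → ◇q

A defining formula is □q → ◇q (the D axiom).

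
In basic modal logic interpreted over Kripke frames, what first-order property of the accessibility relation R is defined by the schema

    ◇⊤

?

◇⊤ holds at w iff w has a successor, so frame-validity of ◇⊤ is exactly seriality. Equivalently via □r → ◇r:
Suppose □r→◇r is valid. At any x set V(r)=W. Then □r at x, so ◇r at x, so x has a successor.
Conversely, any frame satisfying ∀x ∃y Rxy validates the schema.
Frame condition: ∀x ∃y Rxy.

seriality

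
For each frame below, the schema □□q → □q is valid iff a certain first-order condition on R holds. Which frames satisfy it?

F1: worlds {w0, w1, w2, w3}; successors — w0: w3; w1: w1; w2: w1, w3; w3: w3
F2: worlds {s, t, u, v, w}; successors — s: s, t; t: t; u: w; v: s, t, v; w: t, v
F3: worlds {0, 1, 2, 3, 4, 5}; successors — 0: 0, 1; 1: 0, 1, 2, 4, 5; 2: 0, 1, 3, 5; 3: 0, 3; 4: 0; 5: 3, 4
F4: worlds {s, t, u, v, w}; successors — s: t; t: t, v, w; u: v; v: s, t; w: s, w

F1

The schema corresponds to density: ∀x ∀y (Rxy → ∃z (Rxz ∧ Rzy)).
F1: holds.
F2: fails — Ruw but no z with Ruz and Rzw.
F3: fails — R54 but no z with R5z and Rz4.
F4: fails — Ruv but no z with Ruz and Rzv.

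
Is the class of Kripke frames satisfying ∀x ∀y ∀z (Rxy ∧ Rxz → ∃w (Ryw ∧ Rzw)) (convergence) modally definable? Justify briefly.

Yes: it is convergence, defined by the .2 schema ◇□q → □◇q.
Suppose ◇□q→□◇q is valid. Take Rxy, Rxz and set V(q)={w : Ryw}. Then □q at y so ◇□q at x, so □◇q at x, so ◇q at z, giving w with Rzw and Ryw.

Yes, by ◇□q → □◇q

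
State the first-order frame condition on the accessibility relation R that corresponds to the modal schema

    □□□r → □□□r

This is a Sahlqvist (Geach-type) schema ◇^0□^3r → □^3◇^0r.
Minimal-valuation argument: fix x; take any y with xR^0y and any z with xR^3z. Set V(r) to the set of worlds R-reachable from y in exactly 3 steps. Then □^3r holds at y, so the antecedent holds at x; validity forces ◇^0r at z, giving a w with zR^0w and yR^3w.
First-order correspondent: ∀x ∀z (xR³z → ∃w (xR³w ∧ z = w)).

∀x ∀z (xR³z → ∃w (xR³w ∧ z = w))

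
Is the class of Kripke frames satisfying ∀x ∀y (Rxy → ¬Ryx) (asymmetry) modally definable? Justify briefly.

Not definable by any modal formula

Any modally definable frame class is closed under surjective bounded morphisms.
The 4-cycle (worlds w0,w1,w2,w3 with w0→w1→w2→w3→w0) is asymmetric. Mapping every world to a single reflexive point • is a surjective bounded morphism, and the reflexive point is not asymmetric (R•• but asymmetry requires ¬R••).
Hence asymmetry is not modally definable.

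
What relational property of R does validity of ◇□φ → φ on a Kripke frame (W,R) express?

symmetry

Replacing φ by ¬φ and contraposing gives the equivalent schema φ → □◇φ.
Suppose φ→□◇φ is valid. Take Rxy and set V(φ)={x}. Then φ at x, so □◇φ at x, so ◇φ at y, so some z with Ryz has φ; z=x, i.e. Ryx.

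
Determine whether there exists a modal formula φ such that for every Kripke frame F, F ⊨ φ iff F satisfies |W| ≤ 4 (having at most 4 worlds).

No

Modal frame validity is preserved under disjoint unions.
Any modal formula valid on each of 5 disjoint one-world frames is valid on their disjoint union (validity is preserved under disjoint unions). Each one-world frame has |W|=1≤4, but the union has |W|=5.
Hence having at most 4 worlds is not modally definable.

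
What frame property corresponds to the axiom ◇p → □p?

Partial functionality

Suppose ◇p→□p is valid. Take Rxy, Rxz and set V(p)={y}. Then ◇p at x, so □p at x, so p at z, i.e. z=y.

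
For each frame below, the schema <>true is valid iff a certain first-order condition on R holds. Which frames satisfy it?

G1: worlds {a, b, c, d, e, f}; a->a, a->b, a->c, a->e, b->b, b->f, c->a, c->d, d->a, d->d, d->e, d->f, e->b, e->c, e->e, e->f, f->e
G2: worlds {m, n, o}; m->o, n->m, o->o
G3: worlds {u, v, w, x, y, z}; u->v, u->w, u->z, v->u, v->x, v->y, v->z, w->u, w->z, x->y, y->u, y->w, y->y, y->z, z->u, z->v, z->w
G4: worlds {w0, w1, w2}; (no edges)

Frame correspondent (Sahlqvist): forall x exists y Rxy — i.e. seriality.
G1: condition met.
G2: condition met.
G3: condition met.
G4: fails — world w0 has no successor.
Valid on: G1, G2, G3.

G1, G2, G3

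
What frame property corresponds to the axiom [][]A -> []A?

This is the C4 axiom.
It corresponds to density: forall x forall y (Rxy -> exists z (Rxz & Rzy)).

density: forall x forall y (Rxy -> exists z (Rxz & Rzy))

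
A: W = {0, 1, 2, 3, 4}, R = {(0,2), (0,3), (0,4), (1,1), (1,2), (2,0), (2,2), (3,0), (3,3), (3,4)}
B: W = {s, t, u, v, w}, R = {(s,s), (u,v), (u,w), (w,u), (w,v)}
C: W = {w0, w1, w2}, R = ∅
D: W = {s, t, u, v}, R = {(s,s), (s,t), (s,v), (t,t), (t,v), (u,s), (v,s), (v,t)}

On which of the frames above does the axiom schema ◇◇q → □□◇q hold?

C

Frame correspondent (Sahlqvist): ∀x ∀y ∀z ((xR²y ∧ xR²z) → ∃w (y = w ∧ zRw)) — i.e. a generalized confluence (Geach) condition.
A: fails — 0R²0, 0R²0 but no w with 0=w and 0Rw.
B: fails — uR²u, uR²u but no w* with u=w* and uRw*.
C: satisfies the condition.
D: fails — sR²s, sR²t but no w with s=w and tRw.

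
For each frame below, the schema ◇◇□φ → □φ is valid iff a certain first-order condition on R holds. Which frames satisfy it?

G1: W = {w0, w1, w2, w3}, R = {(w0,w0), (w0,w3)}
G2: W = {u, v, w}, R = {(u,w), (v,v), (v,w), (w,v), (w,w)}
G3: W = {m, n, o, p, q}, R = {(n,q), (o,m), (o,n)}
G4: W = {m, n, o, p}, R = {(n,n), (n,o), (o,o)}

G2

This is the axiom for a generalized confluence (Geach) condition; its first-order frame correspondent is ∀x ∀y ∀z ((xR²y ∧ xRz) → ∃w (yRw ∧ z = w)).
G1: fails — w0R²w3, w0Rw0 but no w with w3Rw and w0=w.
G2: satisfies the condition.
G3: fails — oR²q, oRm but no w with qRw and m=w.
G4: fails — nR²o, nRn but no w with oRw and n=w.
Valid on: G2.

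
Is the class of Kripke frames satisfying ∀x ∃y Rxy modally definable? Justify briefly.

Yes — defined by □p → ◇p

This is a Sahlqvist condition; the D axiom □p → ◇p defines it.
Suppose □p→◇p is valid. At any x set V(p)=W. Then □p at x, so ◇p at x, so x has a successor.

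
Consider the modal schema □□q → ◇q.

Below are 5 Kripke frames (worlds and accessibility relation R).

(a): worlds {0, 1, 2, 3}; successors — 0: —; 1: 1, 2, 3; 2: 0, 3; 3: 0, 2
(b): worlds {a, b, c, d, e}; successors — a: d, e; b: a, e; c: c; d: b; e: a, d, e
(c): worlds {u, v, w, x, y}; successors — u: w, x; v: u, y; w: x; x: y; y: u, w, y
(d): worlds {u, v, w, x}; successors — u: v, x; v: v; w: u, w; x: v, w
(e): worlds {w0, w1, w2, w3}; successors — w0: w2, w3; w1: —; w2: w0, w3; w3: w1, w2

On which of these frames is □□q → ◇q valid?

This is the axiom for a generalized confluence (Geach) condition; its first-order frame correspondent is ∀x ∃w (xR²w ∧ xRw).
(a): fails — at 0 but no w with 0R²w and 0Rw.
(b): fails — at d but no w with dR²w and dRw.
(c): fails — at w but no t with wR²t and wRt.
(d): satisfies the condition.
(e): fails — at w1 but no w with w1R²w and w1Rw.
Valid on: (d).

(d)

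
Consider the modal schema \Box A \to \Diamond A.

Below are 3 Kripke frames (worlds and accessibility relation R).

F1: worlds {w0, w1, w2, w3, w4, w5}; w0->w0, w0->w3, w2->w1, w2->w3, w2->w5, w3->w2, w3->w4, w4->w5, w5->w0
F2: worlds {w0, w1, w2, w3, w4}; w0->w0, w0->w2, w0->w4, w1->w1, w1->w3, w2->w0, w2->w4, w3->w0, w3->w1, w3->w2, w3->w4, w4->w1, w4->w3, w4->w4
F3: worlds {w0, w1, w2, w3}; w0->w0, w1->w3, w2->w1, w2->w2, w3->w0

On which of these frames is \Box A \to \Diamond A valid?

This is the axiom for seriality; its first-order frame correspondent is \forall x \exists y Rxy.
F1: fails — world w1 has no successor.
F2: condition met.
F3: condition met.
Valid on: F2, F3.

F2, F3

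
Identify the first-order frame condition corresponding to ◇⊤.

Seriality

This is a form of the D axiom.
It corresponds to seriality: ∀x ∃y Rxy.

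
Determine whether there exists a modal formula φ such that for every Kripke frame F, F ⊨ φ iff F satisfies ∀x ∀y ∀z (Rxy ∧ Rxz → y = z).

The condition is partial functionality. A defining modal formula is ◇r → □r.
Suppose ◇r→□r is valid. Take Rxy, Rxz and set V(r)={y}. Then ◇r at x, so □r at x, so r at z, i.e. z=y.

Definable; ◇r → □r defines it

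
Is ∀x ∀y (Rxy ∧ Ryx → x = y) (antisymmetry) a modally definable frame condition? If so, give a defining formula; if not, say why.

Modal frame validity is preserved under surjective bounded morphisms.
The 6-cycle (worlds a,b,c,d,e,f with a→b→c→d→e→f→a) is antisymmetric. Sending even-indexed worlds to • and odd-indexed worlds to ∘ is a surjective bounded morphism onto the two-world frame with •↔∘, which is not antisymmetric.
Hence antisymmetry is not modally definable.

No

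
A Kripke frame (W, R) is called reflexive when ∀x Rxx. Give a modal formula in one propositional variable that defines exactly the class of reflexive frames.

This is reflexivity; the standard corresponding axiom is T: □q → q.

□q → q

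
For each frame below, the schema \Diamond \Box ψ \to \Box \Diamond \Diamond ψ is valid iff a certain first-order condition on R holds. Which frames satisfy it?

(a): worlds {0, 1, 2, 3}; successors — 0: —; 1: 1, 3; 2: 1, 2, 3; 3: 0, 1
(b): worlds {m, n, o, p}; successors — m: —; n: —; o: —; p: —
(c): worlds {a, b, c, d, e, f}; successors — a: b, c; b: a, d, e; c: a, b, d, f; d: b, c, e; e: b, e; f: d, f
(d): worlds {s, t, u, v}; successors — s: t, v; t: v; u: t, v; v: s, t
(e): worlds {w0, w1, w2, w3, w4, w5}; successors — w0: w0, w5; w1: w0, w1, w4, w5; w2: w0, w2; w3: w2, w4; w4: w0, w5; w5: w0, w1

(b), (e)

The schema corresponds to a generalized confluence (Geach) condition: \forall x \forall y \forall z ((xRy \wedge xRz) \to \exists w (yRw \wedge z R^2 w)).
(a): fails — 3R0, 3R0 but no w with 0Rw and 0R²w.
(b): holds.
(c): fails — cRf, cRb but no w with fRw and bR²w.
(d): fails — sRt, sRt but no w with tRw and tR²w.
(e): holds.
Valid on: (b), (e).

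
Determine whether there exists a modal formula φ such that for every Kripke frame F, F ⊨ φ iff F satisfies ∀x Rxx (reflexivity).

The condition is reflexivity. A defining modal formula is □q → q.

Yes, by □q → q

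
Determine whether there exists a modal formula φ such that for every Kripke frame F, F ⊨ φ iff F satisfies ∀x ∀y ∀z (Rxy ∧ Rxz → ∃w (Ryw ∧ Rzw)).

Yes, by ◇□q → □◇q

This is a Sahlqvist condition; the .2 axiom ◇□q → □◇q defines it.
Suppose ◇□q→□◇q is valid. Take Rxy, Rxz and set V(q)={w : Ryw}. Then □q at y so ◇□q at x, so □◇q at x, so ◇q at z, giving w with Rzw and Ryw.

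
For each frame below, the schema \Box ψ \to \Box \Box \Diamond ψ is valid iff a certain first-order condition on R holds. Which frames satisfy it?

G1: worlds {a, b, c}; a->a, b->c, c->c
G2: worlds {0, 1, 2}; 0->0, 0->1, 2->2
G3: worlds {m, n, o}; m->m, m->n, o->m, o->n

Frame correspondent (Sahlqvist): \forall x \forall z (x R^2 z \to \exists w (xRw \wedge zRw)) — i.e. a generalized confluence (Geach) condition.
G1: ✓.
G2: fails — 0R²1 but no w with 0Rw and 1Rw.
G3: fails — mR²n but no w with mRw and nRw.

G1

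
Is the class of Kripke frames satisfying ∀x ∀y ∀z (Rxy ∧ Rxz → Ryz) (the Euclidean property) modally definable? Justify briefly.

This is a Sahlqvist condition; the 5 axiom ◇q → □◇q defines it.

Definable; ◇q → □◇q defines it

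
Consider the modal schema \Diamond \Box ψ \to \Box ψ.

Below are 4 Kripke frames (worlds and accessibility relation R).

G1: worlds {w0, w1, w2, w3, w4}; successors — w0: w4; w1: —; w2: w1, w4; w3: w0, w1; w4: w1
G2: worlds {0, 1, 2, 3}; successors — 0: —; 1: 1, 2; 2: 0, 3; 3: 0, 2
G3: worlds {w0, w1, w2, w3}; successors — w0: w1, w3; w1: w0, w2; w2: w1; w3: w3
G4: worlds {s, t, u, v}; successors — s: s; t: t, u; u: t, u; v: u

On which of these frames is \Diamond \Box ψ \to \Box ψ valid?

G4

Frame correspondent (Sahlqvist): \forall x \forall y \forall z (Rxy \wedge Rxz \to Ryz) — i.e. the Euclidean property.
G1: fails — Rw0w4 and Rw0w4 but not Rw4w4.
G2: fails — R12 and R12 but not R22.
G3: fails — Rw0w1 and Rw0w1 but not Rw1w1.
G4: ✓.
Valid on: G4.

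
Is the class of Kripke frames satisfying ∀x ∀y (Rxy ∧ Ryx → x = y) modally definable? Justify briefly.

Any modally definable frame class is closed under surjective bounded morphisms.
The 4-cycle (worlds w0,w1,w2,w3 with w0→w1→w2→w3→w0) is antisymmetric. Sending even-indexed worlds to • and odd-indexed worlds to ∘ is a surjective bounded morphism onto the two-world frame with •↔∘, which is not antisymmetric.
So the class is not modally definable.

No — not modally definable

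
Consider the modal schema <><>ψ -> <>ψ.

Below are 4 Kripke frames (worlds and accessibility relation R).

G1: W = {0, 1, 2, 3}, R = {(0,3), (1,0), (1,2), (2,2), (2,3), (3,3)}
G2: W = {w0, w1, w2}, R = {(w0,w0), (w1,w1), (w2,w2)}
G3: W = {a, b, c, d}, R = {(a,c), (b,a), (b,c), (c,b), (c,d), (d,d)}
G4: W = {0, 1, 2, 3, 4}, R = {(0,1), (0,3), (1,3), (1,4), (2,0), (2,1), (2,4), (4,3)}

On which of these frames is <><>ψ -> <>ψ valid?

This is the axiom for transitivity; its first-order frame correspondent is forall x forall y forall z (Rxy & Ryz -> Rxz).
G1: fails — R10 and R03 but not R13.
G2: satisfies the condition.
G3: fails — Rbc and Rcd but not Rbd.
G4: fails — R01 and R14 but not R04.
Valid on: G2.

G2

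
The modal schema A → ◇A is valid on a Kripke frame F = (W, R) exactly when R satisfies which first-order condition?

reflexivity: ∀x Rxx

Replacing A by ¬A and contraposing gives the equivalent schema □A → A.
Suppose □A→A is valid. At any x set V(A)={w : Rxw}. Then □A holds at x, so A holds at x, i.e. Rxx.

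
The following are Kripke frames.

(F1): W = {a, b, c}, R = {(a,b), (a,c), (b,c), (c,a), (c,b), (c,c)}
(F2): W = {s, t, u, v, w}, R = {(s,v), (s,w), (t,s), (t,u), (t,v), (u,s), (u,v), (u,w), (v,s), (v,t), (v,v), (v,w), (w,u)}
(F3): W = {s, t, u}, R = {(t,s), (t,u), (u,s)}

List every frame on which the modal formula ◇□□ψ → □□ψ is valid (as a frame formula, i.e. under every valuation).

(F1)

Frame correspondent (Sahlqvist): ∀x ∀y ∀z ((xRy ∧ xR²z) → ∃w (yR²w ∧ z = w)) — i.e. a generalized confluence (Geach) condition.
(F1): ✓.
(F2): fails — sRw, sR²t but no w* with wR²w* and t=w*.
(F3): fails — tRs, tR²s but no w with sR²w and s=w.
Valid on: (F1).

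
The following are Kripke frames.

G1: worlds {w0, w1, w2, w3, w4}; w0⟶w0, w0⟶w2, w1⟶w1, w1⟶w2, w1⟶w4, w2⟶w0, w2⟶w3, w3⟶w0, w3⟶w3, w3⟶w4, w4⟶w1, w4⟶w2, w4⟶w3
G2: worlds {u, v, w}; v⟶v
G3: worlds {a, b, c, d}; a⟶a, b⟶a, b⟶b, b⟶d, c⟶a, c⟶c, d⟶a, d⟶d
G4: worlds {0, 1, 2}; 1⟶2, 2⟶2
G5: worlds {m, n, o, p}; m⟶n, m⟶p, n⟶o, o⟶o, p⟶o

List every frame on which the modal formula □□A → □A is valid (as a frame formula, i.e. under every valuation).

Frame correspondent (Sahlqvist): ∀x ∀y (Rxy → ∃z (Rxz ∧ Rzy)) — i.e. density.
G1: satisfies the condition.
G2: satisfies the condition.
G3: satisfies the condition.
G4: satisfies the condition.
G5: fails — Rmn but no z with Rmz and Rzn.

G1, G2, G3, G4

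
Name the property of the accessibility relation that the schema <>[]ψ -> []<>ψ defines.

This is the .2 axiom.
Its frame correspondent is convergence — forall x forall y forall z (Rxy & Rxz -> exists w (Ryw & Rzw)).

convergence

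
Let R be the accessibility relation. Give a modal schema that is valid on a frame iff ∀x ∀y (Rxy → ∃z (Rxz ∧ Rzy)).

The condition is density. The C4 schema □□r → □r defines it.
Suppose □□r→□r is valid. Take Rxy and set V(r)={w : xR²w}. Then □□r at x, so □r at x, so r at y, i.e. ∃z(Rxz∧Rzy).

□□r → □r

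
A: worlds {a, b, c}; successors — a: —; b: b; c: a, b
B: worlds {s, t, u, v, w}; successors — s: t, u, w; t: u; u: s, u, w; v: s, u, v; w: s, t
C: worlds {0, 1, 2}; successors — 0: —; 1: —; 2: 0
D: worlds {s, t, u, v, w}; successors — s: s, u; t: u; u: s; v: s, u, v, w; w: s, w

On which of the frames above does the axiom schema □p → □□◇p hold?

The schema corresponds to a generalized confluence (Geach) condition: ∀x ∀z (xR²z → ∃w (xRw ∧ zRw)).
A: ✓.
B: fails — tR²w but no w* with tRw* and wRw*.
C: ✓.
D: ✓.

A, C, D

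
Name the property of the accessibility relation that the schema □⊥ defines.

Emptiness of R

□⊥ is valid iff no world has any successor (otherwise □⊥ fails at any world with one).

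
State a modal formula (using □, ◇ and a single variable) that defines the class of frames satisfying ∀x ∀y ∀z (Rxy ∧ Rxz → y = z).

◇r → □r

A defining formula is ◇r → □r (the CD axiom).
Suppose ◇r→□r is valid. Take Rxy, Rxz and set V(r)={y}. Then ◇r at x, so □r at x, so r at z, i.e. z=y.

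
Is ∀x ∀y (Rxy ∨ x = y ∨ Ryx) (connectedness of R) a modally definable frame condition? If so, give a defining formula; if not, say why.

No — not modally definable

If a class were modally definable it would be closed under disjoint unions (Goldblatt–Thomason).
Take 4 disjoint single-world reflexive frames: each is trivially connected, but their disjoint union has 4 worlds with no edge between distinct components, so it is not connected.
So no modal formula (or set of formulas) defines exactly the connected frames.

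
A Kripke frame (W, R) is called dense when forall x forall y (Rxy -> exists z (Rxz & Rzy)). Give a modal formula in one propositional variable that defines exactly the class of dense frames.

□□r → □r

The condition is density. The C4 schema □□r → □r defines it.
Suppose □□r→□r is valid. Take Rxy and set V(r)={w : xR²w}. Then □□r at x, so □r at x, so r at y, i.e. ∃z(Rxz∧Rzy).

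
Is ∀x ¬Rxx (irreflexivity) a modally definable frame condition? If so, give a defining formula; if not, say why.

If a class were modally definable it would be closed under surjective bounded morphisms (Goldblatt–Thomason).
The 3-cycle (worlds 0,1,2 with 0→1→2→0) is irreflexive, and the map sending every world to a single reflexive point • is a surjective bounded morphism (forth: every edge maps to (•,•); back: every world has a successor). So any modal formula valid on the 3-cycle is also valid on the reflexive point, which is not irreflexive.
So the class is not modally definable.

No — not modally definable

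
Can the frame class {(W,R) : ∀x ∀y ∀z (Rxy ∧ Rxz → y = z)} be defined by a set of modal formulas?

Yes: it is partial functionality, defined by the CD schema ◇p → □p.

Yes, by ◇p → □p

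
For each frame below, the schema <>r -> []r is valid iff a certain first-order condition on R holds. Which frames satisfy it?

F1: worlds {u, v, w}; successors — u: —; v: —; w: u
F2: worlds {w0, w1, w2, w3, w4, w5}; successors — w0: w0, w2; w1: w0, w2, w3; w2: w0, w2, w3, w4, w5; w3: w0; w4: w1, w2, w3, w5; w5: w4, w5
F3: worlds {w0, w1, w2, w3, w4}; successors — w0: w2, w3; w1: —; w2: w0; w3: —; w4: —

The schema corresponds to partial functionality: forall x forall y forall z (Rxy & Rxz -> y = z).
F1: satisfies the condition.
F2: fails — w0 sees both w0 and w2.
F3: fails — w0 sees both w2 and w3.
Valid on: F1.

F1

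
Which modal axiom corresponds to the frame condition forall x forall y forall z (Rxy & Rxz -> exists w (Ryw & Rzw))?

This is convergence; the standard corresponding axiom is .2: ◇□r → □◇r.
Suppose ◇□r→□◇r is valid. Take Rxy, Rxz and set V(r)={w : Ryw}. Then □r at y so ◇□r at x, so □◇r at x, so ◇r at z, giving w with Rzw and Ryw.

◇□r → □◇r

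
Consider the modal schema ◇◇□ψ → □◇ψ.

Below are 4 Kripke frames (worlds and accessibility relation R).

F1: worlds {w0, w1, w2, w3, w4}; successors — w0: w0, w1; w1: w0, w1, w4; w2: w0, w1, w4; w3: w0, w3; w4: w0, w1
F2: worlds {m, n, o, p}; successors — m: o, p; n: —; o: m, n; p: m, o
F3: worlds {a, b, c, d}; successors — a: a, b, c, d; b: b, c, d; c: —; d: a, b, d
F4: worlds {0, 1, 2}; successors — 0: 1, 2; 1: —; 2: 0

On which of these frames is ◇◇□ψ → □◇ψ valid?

The schema corresponds to a generalized confluence (Geach) condition: ∀x ∀y ∀z ((xR²y ∧ xRz) → ∃w (yRw ∧ zRw)).
F1: holds.
F2: fails — mR²m, mRo but no w with mRw and oRw.
F3: fails — aR²a, aRc but no w with aRw and cRw.
F4: fails — 0R²0, 0R1 but no w with 0Rw and 1Rw.
Valid on: F1.

F1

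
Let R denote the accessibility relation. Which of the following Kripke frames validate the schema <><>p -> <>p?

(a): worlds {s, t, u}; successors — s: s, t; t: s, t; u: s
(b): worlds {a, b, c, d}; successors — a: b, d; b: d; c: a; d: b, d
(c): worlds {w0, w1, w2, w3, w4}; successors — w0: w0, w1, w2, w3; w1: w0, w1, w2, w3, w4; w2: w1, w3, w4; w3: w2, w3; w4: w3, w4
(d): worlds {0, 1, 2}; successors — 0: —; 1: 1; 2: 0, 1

The schema corresponds to transitivity: forall x forall y forall z (Rxy & Ryz -> Rxz).
(a): fails — Rus and Rst but not Rut.
(b): fails — Rca and Rab but not Rcb.
(c): fails — Rw3w2 and Rw2w4 but not Rw3w4.
(d): condition met.
Valid on: (d).

(d)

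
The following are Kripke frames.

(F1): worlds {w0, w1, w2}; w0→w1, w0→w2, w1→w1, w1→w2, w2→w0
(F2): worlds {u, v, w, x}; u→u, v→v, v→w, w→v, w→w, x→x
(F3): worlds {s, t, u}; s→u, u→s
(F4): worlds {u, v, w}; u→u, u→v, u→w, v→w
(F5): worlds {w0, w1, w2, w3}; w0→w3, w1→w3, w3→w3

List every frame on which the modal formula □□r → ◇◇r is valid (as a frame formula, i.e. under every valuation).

(F1), (F2)

The schema corresponds to a generalized confluence (Geach) condition: ∀x ∃w (xR²w ∧ xR²w).
(F1): holds.
(F2): holds.
(F3): fails — at t but no w with tR²w and tR²w.
(F4): fails — at v but no t with vR²t and vR²t.
(F5): fails — at w2 but no w with w2R²w and w2R²w.
Valid on: (F1), (F2).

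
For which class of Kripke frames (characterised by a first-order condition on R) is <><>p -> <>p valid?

This is frame-equivalent to □p → □□p (substitute ¬p for p and contrapose).
Suppose □p→□□p is valid. Take Rxy, Ryz and set V(p)={w : Rxw}. Then □p at x, so □□p at x, so □p at y, so p at z, i.e. Rxz.

Transitivity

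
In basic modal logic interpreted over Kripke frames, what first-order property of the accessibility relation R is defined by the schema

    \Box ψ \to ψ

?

Suppose □ψ→ψ is valid. At any x set V(ψ)={w : Rxw}. Then □ψ holds at x, so ψ holds at x, i.e. Rxx.
Conversely, on a frame with reflexivity the schema holds at every world under every valuation.
Frame condition: \forall x Rxx.

reflexivity: \forall x Rxx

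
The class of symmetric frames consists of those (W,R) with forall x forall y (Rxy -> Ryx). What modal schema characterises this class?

This is symmetry; the standard corresponding axiom is B: s → □◇s.
Suppose s→□◇s is valid. Take Rxy and set V(s)={x}. Then s at x, so □◇s at x, so ◇s at y, so some z with Ryz has s; z=x, i.e. Ryx.

s → □◇s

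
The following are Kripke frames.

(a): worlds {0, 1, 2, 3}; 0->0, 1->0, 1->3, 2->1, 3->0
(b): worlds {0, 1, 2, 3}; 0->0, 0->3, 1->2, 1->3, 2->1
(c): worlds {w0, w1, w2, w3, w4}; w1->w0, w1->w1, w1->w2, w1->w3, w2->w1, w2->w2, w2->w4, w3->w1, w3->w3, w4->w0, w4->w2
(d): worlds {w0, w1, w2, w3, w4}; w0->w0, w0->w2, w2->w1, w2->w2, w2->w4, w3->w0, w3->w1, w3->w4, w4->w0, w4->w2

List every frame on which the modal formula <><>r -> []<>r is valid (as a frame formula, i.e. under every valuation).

(a)

This is the axiom for a generalized confluence (Geach) condition; its first-order frame correspondent is forall x forall y forall z ((x R^2 y & xRz) -> exists w (y = w & zRw)).
(a): satisfies the condition.
(b): fails — 0R²0, 0R3 but no w with 0=w and 3Rw.
(c): fails — w1R²w0, w1Rw0 but no w with w0=w and w0Rw.
(d): fails — w0R²w0, w0Rw2 but no w with w0=w and w2Rw.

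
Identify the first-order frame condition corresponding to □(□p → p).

Shift-reflexivity

Suppose □(□p→p) is valid. Take Rxy and set V(p)={w : Ryw}. Then at y, □p holds; since □(□p→p) at x, □p→p at y, so p at y, i.e. Ryy.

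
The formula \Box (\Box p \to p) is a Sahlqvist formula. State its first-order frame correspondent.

shift-reflexivity: \forall x \forall y (Rxy \to Ryy)

This schema is the T□ axiom.
It corresponds to shift-reflexivity: \forall x \forall y (Rxy \to Ryy).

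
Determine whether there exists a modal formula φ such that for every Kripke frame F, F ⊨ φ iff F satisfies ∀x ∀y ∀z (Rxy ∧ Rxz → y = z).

This is a Sahlqvist condition; the CD axiom ◇r → □r defines it.
Suppose ◇r→□r is valid. Take Rxy, Rxz and set V(r)={y}. Then ◇r at x, so □r at x, so r at z, i.e. z=y.

Yes — defined by ◇r → □r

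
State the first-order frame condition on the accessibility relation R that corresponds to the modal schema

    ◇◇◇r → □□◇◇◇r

∀x ∀y ∀z ((xR³y ∧ xR²z) → ∃w (y = w ∧ zR³w))

This is a Sahlqvist (Geach-type) schema ◇^3□^0r → □^2◇^3r.
Minimal-valuation argument: fix x; take any y with xR^3y and any z with xR^2z. Set V(r) to the set of worlds R-reachable from y in exactly 0 steps. Then □^0r holds at y, so the antecedent holds at x; validity forces ◇^3r at z, giving a w with zR^3w and yR^0w.
First-order correspondent: ∀x ∀y ∀z ((xR³y ∧ xR²z) → ∃w (y = w ∧ zR³w)).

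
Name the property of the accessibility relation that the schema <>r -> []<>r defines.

Suppose ◇r→□◇r is valid. Take Rxy, Rxz and set V(r)={y}. Then ◇r at x, so □◇r at x, so ◇r at z, so some w with Rzw has r; w=y, i.e. Rzy. By symmetry of the argument, Ryz.

The Euclidean property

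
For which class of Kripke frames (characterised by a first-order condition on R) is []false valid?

Emptiness of R

□⊥ is valid iff no world has any successor (otherwise □⊥ fails at any world with one).
Conversely, any frame satisfying forall x forall y ~Rxy validates the schema.
So the correspondent is emptiness of R.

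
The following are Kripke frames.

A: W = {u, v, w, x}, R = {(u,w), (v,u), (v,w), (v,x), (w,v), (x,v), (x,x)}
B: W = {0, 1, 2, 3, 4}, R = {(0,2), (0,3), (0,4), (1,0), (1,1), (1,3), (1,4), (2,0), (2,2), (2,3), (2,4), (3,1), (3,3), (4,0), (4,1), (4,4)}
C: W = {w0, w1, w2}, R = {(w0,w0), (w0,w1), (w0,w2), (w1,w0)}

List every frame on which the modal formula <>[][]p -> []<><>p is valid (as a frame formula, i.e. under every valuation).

B

Frame correspondent (Sahlqvist): forall x forall y forall z ((xRy & xRz) -> exists w (y R^2 w & z R^2 w)) — i.e. a generalized confluence (Geach) condition.
A: fails — vRu, vRw but no t with uR²t and wR²t.
B: satisfies the condition.
C: fails — w0Rw0, w0Rw2 but no w with w0R²w and w2R²w.
Valid on: B.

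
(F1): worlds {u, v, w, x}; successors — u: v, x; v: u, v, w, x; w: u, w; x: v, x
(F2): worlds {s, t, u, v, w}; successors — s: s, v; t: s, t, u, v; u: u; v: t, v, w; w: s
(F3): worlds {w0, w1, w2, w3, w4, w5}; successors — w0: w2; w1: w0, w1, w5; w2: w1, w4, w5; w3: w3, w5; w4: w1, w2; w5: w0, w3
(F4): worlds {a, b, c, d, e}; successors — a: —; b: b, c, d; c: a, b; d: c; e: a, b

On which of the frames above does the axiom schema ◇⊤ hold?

(F1), (F2), (F3)

Frame correspondent (Sahlqvist): ∀x ∃y Rxy — i.e. seriality.
(F1): satisfies the condition.
(F2): satisfies the condition.
(F3): satisfies the condition.
(F4): fails — world a has no successor.
Valid on: (F1), (F2), (F3).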